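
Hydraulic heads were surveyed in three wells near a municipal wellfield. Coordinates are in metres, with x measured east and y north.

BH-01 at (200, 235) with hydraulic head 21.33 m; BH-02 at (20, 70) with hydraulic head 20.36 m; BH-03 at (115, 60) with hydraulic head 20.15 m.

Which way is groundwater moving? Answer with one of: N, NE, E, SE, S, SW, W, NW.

S

Taking BH-01 as reference: BH-02−BH-01 = (-180, -165, -0.97); BH-03−BH-01 = (-85, -175, -1.18).
Determinant of the coordinate differences = (-180)·(-175) − (-85)·(-165) = 17475.
∂h/∂x = [(-0.97)·(-175) − (-1.18)·(-165)] / 17475 = -0.001428
∂h/∂y = [(-180)·(-1.18) − (-85)·(-0.97)] / 17475 = +0.007436
Flow = −∇h = (+0.001428 east, -0.007436 north), which points south.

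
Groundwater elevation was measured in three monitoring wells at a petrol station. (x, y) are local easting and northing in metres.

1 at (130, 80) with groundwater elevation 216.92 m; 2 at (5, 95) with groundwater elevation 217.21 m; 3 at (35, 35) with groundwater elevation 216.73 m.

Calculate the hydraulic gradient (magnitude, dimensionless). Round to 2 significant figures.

With h = a·x + b·y + c and 1 as origin, the differences give:
  (-125)·a + 15·b = +0.29
  (-95)·a + (-45)·b = -0.19
Eliminate b (×(-45) and ×15, subtract): 7050·a = -10.200 → a = ∂h/∂x = -0.001447
Back-substitute: b = ∂h/∂y = +0.007277.
|∇h| = √(-0.001447² + 0.007277²) = 0.007419

0.0074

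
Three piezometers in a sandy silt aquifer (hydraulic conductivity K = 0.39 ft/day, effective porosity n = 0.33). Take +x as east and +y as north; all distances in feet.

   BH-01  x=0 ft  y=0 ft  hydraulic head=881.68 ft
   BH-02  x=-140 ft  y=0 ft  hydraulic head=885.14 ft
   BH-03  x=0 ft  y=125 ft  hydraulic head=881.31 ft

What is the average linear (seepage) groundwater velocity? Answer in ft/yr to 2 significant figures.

11 ft/yr

∂h/∂x = (885.14 − 881.68) / (-140 − 0) = -0.02471
∂h/∂y = (881.31 − 881.68) / (125 − 0) = -0.002960
|∇h| = √(-0.02471² + -0.002960²) = 0.02489
Seepage velocity v = K·i/n = 0.39 × 0.02489 / 0.33 = 0.02942 ft/day = 10.75 ft/yr.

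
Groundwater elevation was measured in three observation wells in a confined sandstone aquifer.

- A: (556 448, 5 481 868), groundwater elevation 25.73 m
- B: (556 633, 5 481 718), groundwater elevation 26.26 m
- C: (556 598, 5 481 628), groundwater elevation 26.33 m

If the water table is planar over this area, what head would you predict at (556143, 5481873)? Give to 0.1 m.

25.2 m

Taking A as reference: B−A = (185, -150, +0.53); C−A = (150, -240, +0.60).
Determinant of the coordinate differences = 185·(-240) − 150·(-150) = -21900.
∂h/∂x = [(+0.53)·(-240) − (+0.60)·(-150)] / -21900 = +0.001699
∂h/∂y = [185·(+0.60) − 150·(+0.53)] / -21900 = -0.001438
h(556143, 5481873) = 25.73 + (+0.001699)·(-305) + (-0.001438)·(5) = 25.73 -0.518 -0.007 = 25.205 m.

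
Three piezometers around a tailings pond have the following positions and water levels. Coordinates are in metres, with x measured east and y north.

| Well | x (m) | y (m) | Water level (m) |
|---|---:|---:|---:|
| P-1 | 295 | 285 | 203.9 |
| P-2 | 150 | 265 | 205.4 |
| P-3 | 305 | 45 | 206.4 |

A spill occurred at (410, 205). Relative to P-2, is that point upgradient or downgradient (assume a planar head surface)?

downgradient

Three-point gradient (reference P-1): Δ to P-2 = (-145, -20, +1.5), Δ to P-3 = (10, -240, +2.5).
∂h/∂x = -0.008857, ∂h/∂y = -0.01079 (det = 35000).
Head at (410, 205) = 203.9 + (-0.008857)·(115) + (-0.01079)·(-80) = 203.74 m.
That is lower than the 205.4 m at P-2, so the point is downgradient.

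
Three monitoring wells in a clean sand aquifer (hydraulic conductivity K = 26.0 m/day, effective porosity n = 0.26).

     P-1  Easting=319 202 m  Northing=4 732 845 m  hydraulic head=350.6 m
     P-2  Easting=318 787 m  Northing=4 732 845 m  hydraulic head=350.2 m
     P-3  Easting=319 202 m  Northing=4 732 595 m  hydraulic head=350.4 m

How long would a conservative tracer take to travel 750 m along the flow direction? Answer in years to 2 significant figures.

16 years

∂h/∂x = (350.2 − 350.6) / (318787 − 319202) = +0.0009639
∂h/∂y = (350.4 − 350.6) / (4732595 − 4732845) = +0.0008000
|∇h| = √(0.0009639² + 0.0008000²) = 0.001253
Seepage velocity v = K·i/n = 26.0 × 0.001253 / 0.26 = 0.1253 m/day.
t = 750 / 0.1253 = 5986 days = 16.4 years.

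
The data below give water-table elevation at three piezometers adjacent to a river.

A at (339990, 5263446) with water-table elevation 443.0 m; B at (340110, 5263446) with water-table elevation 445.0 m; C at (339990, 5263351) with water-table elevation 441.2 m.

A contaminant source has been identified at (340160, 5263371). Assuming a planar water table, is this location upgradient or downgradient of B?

downgradient

∂h/∂x = (445.0 − 443.0) / (340110 − 339990) = +0.01667
∂h/∂y = (441.2 − 443.0) / (5263351 − 5263446) = +0.01895
Head at (340160, 5263371) = 443.0 + (+0.01667)·(170) + (+0.01895)·(-75) = 444.41 m.
That is lower than the 445.0 m at B, so the point is downgradient.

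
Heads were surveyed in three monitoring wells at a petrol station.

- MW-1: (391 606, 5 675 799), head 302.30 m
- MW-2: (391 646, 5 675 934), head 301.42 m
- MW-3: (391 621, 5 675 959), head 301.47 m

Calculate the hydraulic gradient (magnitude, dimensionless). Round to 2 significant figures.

Taking MW-1 as reference: MW-2−MW-1 = (40, 135, -0.88); MW-3−MW-1 = (15, 160, -0.83).
Solve a·Δx + b·Δy = Δh: det = 40·160 − 15·135 = 4375.
∂h/∂x = [(-0.88)·160 − (-0.83)·135] / 4375 = -0.006571
∂h/∂y = [40·(-0.83) − 15·(-0.88)] / 4375 = -0.004571
|∇h| = √(-0.006571² + -0.004571²) = 0.008005

0.0080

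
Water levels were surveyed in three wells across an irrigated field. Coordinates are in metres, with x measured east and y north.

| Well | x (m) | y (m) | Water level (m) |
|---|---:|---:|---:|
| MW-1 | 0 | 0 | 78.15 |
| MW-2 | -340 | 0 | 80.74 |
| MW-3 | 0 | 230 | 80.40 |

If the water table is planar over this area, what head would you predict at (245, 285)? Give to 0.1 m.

79.1 m

∂h/∂x = (80.74 − 78.15) / (-340 − 0) = -0.007618
∂h/∂y = (80.40 − 78.15) / (230 − 0) = +0.009783
h(245, 285) = 78.15 + (-0.007618)·(245) + (+0.009783)·(285) = 78.15 -1.866 +2.788 = 79.072 m.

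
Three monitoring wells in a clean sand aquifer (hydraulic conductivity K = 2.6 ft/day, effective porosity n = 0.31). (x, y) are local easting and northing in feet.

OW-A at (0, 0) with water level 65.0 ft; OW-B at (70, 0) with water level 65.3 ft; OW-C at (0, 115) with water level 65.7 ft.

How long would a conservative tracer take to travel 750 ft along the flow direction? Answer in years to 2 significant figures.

33 years

∂h/∂x = (65.3 − 65.0) / (70 − 0) = +0.004286
∂h/∂y = (65.7 − 65.0) / (115 − 0) = +0.006087
|∇h| = √(0.004286² + 0.006087²) = 0.007445
Seepage velocity v = K·i/n = 2.6 × 0.007445 / 0.31 = 0.06244 ft/day.
t = 750 / 0.06244 = 1.201e+04 days = 32.9 years.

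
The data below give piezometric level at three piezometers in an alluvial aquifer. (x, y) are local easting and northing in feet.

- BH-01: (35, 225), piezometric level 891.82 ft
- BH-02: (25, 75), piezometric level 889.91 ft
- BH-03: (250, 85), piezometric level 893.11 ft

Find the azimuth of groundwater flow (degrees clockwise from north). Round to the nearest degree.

229°

Differences from BH-01: to BH-02 (Δx, Δy, Δh) = (-10, -150, -1.91); to BH-03 = (215, -140, +1.29).
Determinant of the coordinate differences = (-10)·(-140) − 215·(-150) = 33650.
∂h/∂x = [(-1.91)·(-140) − (+1.29)·(-150)] / 33650 = +0.01370
∂h/∂y = [(-10)·(+1.29) − 215·(-1.91)] / 33650 = +0.01182
Flow direction (−∇h) has components (-0.01370 E, -0.01182 N).
Azimuth = atan2(E, N) = atan2(-0.01370, -0.01182) = 229.2° ≈ 229°.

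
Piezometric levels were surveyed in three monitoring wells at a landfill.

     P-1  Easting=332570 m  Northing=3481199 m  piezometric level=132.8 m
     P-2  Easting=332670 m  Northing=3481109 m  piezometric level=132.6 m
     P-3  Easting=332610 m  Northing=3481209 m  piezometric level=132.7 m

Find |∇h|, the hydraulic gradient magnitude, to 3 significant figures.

With h = a·x + b·y + c and P-1 as origin, the differences give:
  100·a + (-90)·b = -0.2
  40·a + 10·b = -0.1
Eliminate b (×10 and ×(-90), subtract): 4600·a = -11.00 → a = ∂h/∂x = -0.002391
Back-substitute: b = ∂h/∂y = -0.0004348.
|∇h| = √(-0.002391² + -0.0004348²) = 0.00243

0.00243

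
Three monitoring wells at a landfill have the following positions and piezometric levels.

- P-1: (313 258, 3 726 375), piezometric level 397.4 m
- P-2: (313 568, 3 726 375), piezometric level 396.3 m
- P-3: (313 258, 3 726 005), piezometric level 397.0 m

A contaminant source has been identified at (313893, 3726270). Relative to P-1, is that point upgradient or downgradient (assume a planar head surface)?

∂h/∂x = (396.3 − 397.4) / (313568 − 313258) = -0.003548
∂h/∂y = (397.0 − 397.4) / (3726005 − 3726375) = +0.001081
Head at (313893, 3726270) = 397.4 + (-0.003548)·(635) + (+0.001081)·(-105) = 395.03 m.
That is lower than the 397.4 m at P-1, so the point is downgradient.

downgradient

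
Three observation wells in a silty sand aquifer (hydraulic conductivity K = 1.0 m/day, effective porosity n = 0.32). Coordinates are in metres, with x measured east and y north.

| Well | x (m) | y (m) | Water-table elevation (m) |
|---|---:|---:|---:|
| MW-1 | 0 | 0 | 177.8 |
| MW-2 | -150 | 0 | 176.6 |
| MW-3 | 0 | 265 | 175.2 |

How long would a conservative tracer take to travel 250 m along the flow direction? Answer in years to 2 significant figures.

17 years

∂h/∂x = (176.6 − 177.8) / (-150 − 0) = +0.008000
∂h/∂y = (175.2 − 177.8) / (265 − 0) = -0.009811
|∇h| = √(0.008000² + -0.009811²) = 0.01266
Seepage velocity v = K·i/n = 1.0 × 0.01266 / 0.32 = 0.03956 m/day.
t = 250 / 0.03956 = 6320 days = 17.3 years.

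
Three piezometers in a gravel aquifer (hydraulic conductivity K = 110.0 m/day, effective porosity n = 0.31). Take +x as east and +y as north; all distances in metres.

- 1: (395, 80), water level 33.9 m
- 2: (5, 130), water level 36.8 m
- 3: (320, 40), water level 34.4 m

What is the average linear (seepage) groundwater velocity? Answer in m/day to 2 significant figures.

2.6 m/day

With h = a·x + b·y + c and 1 as origin, the differences give:
  (-390)·a + 50·b = +2.9
  (-75)·a + (-40)·b = +0.5
Eliminate b (×(-40) and ×50, subtract): 19350·a = -141.00 → a = ∂h/∂x = -0.007287
Back-substitute: b = ∂h/∂y = +0.001163.
|∇h| = √(-0.007287² + 0.001163²) = 0.007379
Seepage velocity v = K·i/n = 110.0 × 0.007379 / 0.31 = 2.618 m/day.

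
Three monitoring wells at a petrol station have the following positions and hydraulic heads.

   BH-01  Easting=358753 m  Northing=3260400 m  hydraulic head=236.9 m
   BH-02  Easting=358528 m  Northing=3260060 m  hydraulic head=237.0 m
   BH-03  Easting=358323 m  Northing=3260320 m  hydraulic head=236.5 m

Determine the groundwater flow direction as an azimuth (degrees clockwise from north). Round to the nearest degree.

Differences from BH-01: to BH-02 (Δx, Δy, Δh) = (-225, -340, +0.1); to BH-03 = (-430, -80, -0.4).
Determinant of the coordinate differences = (-225)·(-80) − (-430)·(-340) = -128200.
∂h/∂x = [(+0.1)·(-80) − (-0.4)·(-340)] / -128200 = +0.001123
∂h/∂y = [(-225)·(-0.4) − (-430)·(+0.1)] / -128200 = -0.001037
Flow direction (−∇h) has components (-0.001123 E, +0.001037 N).
Azimuth = atan2(E, N) = atan2(-0.001123, +0.001037) = 312.7° ≈ 313°.

313°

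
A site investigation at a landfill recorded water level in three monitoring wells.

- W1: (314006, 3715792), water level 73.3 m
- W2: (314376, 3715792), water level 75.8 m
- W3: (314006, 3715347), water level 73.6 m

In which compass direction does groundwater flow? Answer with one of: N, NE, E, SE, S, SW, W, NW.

W

∂h/∂x = (75.8 − 73.3) / (314376 − 314006) = +0.006757
∂h/∂y = (73.6 − 73.3) / (3715347 − 3715792) = -0.0006742
Flow = −∇h = (-0.006757 east, +0.0006742 north), which points west.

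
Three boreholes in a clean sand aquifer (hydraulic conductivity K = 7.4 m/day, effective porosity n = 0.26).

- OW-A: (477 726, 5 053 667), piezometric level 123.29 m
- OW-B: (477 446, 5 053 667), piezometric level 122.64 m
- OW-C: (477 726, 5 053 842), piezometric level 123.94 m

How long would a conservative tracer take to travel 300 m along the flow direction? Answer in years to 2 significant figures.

6.6 years

∂h/∂x = (122.64 − 123.29) / (477446 − 477726) = +0.002321
∂h/∂y = (123.94 − 123.29) / (5053842 − 5053667) = +0.003714
|∇h| = √(0.002321² + 0.003714²) = 0.00438
Seepage velocity v = K·i/n = 7.4 × 0.00438 / 0.26 = 0.1247 m/day.
t = 300 / 0.1247 = 2406 days = 6.59 years.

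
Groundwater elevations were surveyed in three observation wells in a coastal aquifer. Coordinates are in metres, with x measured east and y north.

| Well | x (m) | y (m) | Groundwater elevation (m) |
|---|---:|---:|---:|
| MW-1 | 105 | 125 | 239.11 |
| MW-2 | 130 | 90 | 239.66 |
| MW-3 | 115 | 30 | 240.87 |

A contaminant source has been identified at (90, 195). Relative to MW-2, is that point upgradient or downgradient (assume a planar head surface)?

Three-point gradient (reference MW-1): Δ to MW-2 = (25, -35, +0.55), Δ to MW-3 = (10, -95, +1.76).
∂h/∂x = -0.004617, ∂h/∂y = -0.01901 (det = -2025).
Head at (90, 195) = 239.11 + (-0.004617)·(-15) + (-0.01901)·(70) = 237.85 m.
That is lower than the 239.66 m at MW-2, so the point is downgradient.

downgradient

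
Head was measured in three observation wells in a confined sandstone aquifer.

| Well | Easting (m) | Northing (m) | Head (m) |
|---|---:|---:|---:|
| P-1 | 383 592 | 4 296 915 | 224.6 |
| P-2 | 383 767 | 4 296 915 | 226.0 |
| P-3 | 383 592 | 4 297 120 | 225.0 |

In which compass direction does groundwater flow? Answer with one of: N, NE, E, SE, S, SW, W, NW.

W

∂h/∂x = (226.0 − 224.6) / (383767 − 383592) = +0.008000
∂h/∂y = (225.0 − 224.6) / (4297120 − 4296915) = +0.001951
Flow = −∇h = (-0.008000 east, -0.001951 north), which points west.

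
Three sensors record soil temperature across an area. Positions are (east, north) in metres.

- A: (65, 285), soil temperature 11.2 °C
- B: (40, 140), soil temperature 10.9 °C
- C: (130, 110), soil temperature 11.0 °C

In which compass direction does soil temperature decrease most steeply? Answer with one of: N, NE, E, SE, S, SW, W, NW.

Differences from A: to B (Δx, Δy, Δh) = (-25, -145, -0.3); to C = (65, -175, -0.2).
Determinant of the coordinate differences = (-25)·(-175) − 65·(-145) = 13800.
∂T/∂x = [(-0.3)·(-175) − (-0.2)·(-145)] / 13800 = +0.001703
∂T/∂y = [(-25)·(-0.2) − 65·(-0.3)] / 13800 = +0.001775
Steepest decrease is along −∇f = (-0.001703 E, -0.001775 N) → southwest.

SW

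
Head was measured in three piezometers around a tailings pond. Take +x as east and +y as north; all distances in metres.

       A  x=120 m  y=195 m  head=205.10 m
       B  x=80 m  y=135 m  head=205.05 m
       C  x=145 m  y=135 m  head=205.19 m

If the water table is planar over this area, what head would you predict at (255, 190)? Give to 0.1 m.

205.4 m

Differences from A: to B (Δx, Δy, Δh) = (-40, -60, -0.05); to C = (25, -60, +0.09).
Solve a·Δx + b·Δy = Δh: det = (-40)·(-60) − 25·(-60) = 3900.
∂h/∂x = [(-0.05)·(-60) − (+0.09)·(-60)] / 3900 = +0.002154
∂h/∂y = [(-40)·(+0.09) − 25·(-0.05)] / 3900 = -0.0006026
h(255, 190) = 205.10 + (+0.002154)·(135) + (-0.0006026)·(-5) = 205.10 +0.291 +0.003 = 205.394 m.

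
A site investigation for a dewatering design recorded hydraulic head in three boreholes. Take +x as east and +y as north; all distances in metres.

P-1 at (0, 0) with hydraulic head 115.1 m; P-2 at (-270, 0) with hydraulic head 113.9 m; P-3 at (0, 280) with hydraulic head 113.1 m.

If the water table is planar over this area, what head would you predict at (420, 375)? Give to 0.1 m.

∂h/∂x = (113.9 − 115.1) / (-270 − 0) = +0.004444
∂h/∂y = (113.1 − 115.1) / (280 − 0) = -0.007143
h(420, 375) = 115.1 + (+0.004444)·(420) + (-0.007143)·(375) = 115.1 +1.867 -2.679 = 114.288 m.

114.3 m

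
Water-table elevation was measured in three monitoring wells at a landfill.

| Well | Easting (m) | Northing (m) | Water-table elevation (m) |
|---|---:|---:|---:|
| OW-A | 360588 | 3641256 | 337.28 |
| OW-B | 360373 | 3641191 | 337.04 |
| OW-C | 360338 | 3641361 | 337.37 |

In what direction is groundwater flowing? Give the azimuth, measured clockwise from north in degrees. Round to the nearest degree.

194°

Differences from OW-A: to OW-B (Δx, Δy, Δh) = (-215, -65, -0.24); to OW-C = (-250, 105, +0.09).
Determinant of the coordinate differences = (-215)·105 − (-250)·(-65) = -38825.
∂h/∂x = [(-0.24)·105 − (+0.09)·(-65)] / -38825 = +0.0004984
∂h/∂y = [(-215)·(+0.09) − (-250)·(-0.24)] / -38825 = +0.002044
Flow direction (−∇h) has components (-0.0004984 E, -0.002044 N).
Azimuth = atan2(E, N) = atan2(-0.0004984, -0.002044) = 193.7° ≈ 194°.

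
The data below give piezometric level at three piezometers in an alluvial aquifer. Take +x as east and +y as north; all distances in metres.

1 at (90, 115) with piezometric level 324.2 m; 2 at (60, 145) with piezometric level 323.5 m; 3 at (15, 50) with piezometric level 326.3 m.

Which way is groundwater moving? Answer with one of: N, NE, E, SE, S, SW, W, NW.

Three-point gradient (reference 1): Δ to 2 = (-30, 30, -0.7), Δ to 3 = (-75, -65, +2.1).
∂h/∂x = -0.004167, ∂h/∂y = -0.02750 (det = 4200).
Flow = −∇h = (+0.004167 east, +0.02750 north), which points north.

N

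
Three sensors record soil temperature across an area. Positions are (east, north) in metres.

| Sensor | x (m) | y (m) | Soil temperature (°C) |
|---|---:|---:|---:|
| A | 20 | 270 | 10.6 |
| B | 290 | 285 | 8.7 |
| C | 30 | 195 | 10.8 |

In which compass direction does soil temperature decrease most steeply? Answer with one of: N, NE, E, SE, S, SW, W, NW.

Taking A as reference: B−A = (270, 15, -1.9); C−A = (10, -75, +0.2).
Solve a·Δx + b·Δy = ΔT: det = 270·(-75) − 10·15 = -20400.
∂T/∂x = [(-1.9)·(-75) − (+0.2)·15] / -20400 = -0.006838
∂T/∂y = [270·(+0.2) − 10·(-1.9)] / -20400 = -0.003578
Steepest decrease is along −∇f = (+0.006838 E, +0.003578 N) → northeast.

NE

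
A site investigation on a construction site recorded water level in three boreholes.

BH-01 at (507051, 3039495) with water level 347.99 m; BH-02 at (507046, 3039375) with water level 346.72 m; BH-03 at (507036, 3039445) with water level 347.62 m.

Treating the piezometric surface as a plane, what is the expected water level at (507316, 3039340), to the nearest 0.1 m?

Taking BH-01 as reference: BH-02−BH-01 = (-5, -120, -1.27); BH-03−BH-01 = (-15, -50, -0.37).
Solve a·Δx + b·Δy = Δh: det = (-5)·(-50) − (-15)·(-120) = -1550.
∂h/∂x = [(-1.27)·(-50) − (-0.37)·(-120)] / -1550 = -0.01232
∂h/∂y = [(-5)·(-0.37) − (-15)·(-1.27)] / -1550 = +0.01110
h(507316, 3039340) = 347.99 + (-0.01232)·(265) + (+0.01110)·(-155) = 347.99 -3.265 -1.720 = 343.005 m.

343.0 m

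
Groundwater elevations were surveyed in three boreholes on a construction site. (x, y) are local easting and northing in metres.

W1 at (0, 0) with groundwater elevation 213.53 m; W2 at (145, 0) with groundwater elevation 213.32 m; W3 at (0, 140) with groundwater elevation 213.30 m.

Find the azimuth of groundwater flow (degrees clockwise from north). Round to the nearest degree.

∂h/∂x = (213.32 − 213.53) / (145 − 0) = -0.001448
∂h/∂y = (213.30 − 213.53) / (140 − 0) = -0.001643
Flow direction (−∇h) has components (+0.001448 E, +0.001643 N).
Azimuth = atan2(E, N) = atan2(+0.001448, +0.001643) = 41.4° ≈ 041°.

041°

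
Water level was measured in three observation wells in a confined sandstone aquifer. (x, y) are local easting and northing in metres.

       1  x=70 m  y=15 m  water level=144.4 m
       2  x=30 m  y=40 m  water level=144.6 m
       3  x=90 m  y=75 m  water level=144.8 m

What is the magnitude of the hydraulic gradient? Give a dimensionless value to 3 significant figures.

With h = a·x + b·y + c and 1 as origin, the differences give:
  (-40)·a + 25·b = +0.2
  20·a + 60·b = +0.4
Eliminate b (×60 and ×25, subtract): -2900·a = 2.00 → a = ∂h/∂x = -0.0006897
Back-substitute: b = ∂h/∂y = +0.006897.
|∇h| = √(-0.0006897² + 0.006897²) = 0.006931

0.00693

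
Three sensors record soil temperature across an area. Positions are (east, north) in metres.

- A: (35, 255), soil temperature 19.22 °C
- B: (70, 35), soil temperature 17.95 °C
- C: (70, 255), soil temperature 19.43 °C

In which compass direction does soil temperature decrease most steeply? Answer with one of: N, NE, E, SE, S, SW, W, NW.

SW

With T = a·x + b·y + c and A as origin, the differences give:
  35·a + (-220)·b = -1.27
  35·a + 0·b = +0.21
Eliminate b (×0 and ×(-220), subtract): 7700·a = 46.200 → a = ∂T/∂x = +0.006000
Back-substitute: b = ∂T/∂y = +0.006727.
Steepest decrease is along −∇f = (-0.006000 E, -0.006727 N) → southwest.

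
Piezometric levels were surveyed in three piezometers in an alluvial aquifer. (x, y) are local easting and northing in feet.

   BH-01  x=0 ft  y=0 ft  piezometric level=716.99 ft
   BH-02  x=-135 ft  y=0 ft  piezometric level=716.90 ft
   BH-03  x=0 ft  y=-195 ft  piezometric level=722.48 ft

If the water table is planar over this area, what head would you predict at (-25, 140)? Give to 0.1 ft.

713.0 ft

∂h/∂x = (716.90 − 716.99) / (-135 − 0) = +0.0006667
∂h/∂y = (722.48 − 716.99) / (-195 − 0) = -0.02815
h(-25, 140) = 716.99 + (+0.0006667)·(-25) + (-0.02815)·(140) = 716.99 -0.017 -3.942 = 713.032 ft.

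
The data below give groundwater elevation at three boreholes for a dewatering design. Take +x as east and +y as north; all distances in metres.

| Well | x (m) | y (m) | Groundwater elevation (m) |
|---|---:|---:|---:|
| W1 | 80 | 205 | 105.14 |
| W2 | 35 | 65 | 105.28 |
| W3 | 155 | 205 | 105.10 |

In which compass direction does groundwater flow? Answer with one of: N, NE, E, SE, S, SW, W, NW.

NE

With h = a·x + b·y + c and W1 as origin, the differences give:
  (-45)·a + (-140)·b = +0.14
  75·a + 0·b = -0.04
Eliminate b (×0 and ×(-140), subtract): 10500·a = -5.600 → a = ∂h/∂x = -0.0005333
Back-substitute: b = ∂h/∂y = -0.0008286.
Flow = −∇h = (+0.0005333 east, +0.0008286 north), which points northeast.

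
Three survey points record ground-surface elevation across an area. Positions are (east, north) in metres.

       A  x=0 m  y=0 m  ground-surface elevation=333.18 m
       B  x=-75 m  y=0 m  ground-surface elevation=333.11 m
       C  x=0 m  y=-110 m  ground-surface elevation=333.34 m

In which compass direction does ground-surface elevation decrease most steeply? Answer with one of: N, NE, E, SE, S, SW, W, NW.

∂z/∂x = (333.11 − 333.18) / (-75 − 0) = +0.0009333
∂z/∂y = (333.34 − 333.18) / (-110 − 0) = -0.001455
Steepest decrease is along −∇f = (-0.0009333 E, +0.001455 N) → northwest.

NW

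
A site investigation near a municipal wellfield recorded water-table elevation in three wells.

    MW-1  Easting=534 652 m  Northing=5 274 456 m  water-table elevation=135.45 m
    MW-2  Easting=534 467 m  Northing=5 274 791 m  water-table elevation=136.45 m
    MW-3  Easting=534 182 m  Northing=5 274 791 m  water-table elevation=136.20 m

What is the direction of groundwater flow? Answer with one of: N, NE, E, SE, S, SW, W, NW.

S

Taking MW-1 as reference: MW-2−MW-1 = (-185, 335, +1.00); MW-3−MW-1 = (-470, 335, +0.75).
Solve a·Δx + b·Δy = Δh: det = (-185)·335 − (-470)·335 = 95475.
∂h/∂x = [(+1.00)·335 − (+0.75)·335] / 95475 = +0.0008772
∂h/∂y = [(-185)·(+0.75) − (-470)·(+1.00)] / 95475 = +0.003469
Flow = −∇h = (-0.0008772 east, -0.003469 north), which points south.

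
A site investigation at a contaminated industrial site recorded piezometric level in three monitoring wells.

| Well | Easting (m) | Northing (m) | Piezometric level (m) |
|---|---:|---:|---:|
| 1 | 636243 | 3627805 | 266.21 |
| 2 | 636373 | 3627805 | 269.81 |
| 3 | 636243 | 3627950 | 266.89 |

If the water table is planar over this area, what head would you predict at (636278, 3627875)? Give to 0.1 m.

∂h/∂x = (269.81 − 266.21) / (636373 − 636243) = +0.02769
∂h/∂y = (266.89 − 266.21) / (3627950 − 3627805) = +0.004690
h(636278, 3627875) = 266.21 + (+0.02769)·(35) + (+0.004690)·(70) = 266.21 +0.969 +0.328 = 267.508 m.

267.5 m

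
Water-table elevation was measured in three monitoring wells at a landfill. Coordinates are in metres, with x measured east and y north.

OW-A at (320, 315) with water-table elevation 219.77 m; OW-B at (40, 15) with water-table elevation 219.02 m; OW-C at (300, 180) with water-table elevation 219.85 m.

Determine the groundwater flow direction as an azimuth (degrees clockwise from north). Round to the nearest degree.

287°

Differences from OW-A: to OW-B (Δx, Δy, Δh) = (-280, -300, -0.75); to OW-C = (-20, -135, +0.08).
Determinant of the coordinate differences = (-280)·(-135) − (-20)·(-300) = 31800.
∂h/∂x = [(-0.75)·(-135) − (+0.08)·(-300)] / 31800 = +0.003939
∂h/∂y = [(-280)·(+0.08) − (-20)·(-0.75)] / 31800 = -0.001176
Flow direction (−∇h) has components (-0.003939 E, +0.001176 N).
Azimuth = atan2(E, N) = atan2(-0.003939, +0.001176) = 286.6° ≈ 287°.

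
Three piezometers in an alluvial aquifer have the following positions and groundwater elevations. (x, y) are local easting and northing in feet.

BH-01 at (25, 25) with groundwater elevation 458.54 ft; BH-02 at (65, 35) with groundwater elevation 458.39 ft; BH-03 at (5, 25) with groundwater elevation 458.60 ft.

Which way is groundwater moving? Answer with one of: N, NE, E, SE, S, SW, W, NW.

Differences from BH-01: to BH-02 (Δx, Δy, Δh) = (40, 10, -0.15); to BH-03 = (-20, 0, +0.06).
Solve a·Δx + b·Δy = Δh: det = 40·0 − (-20)·10 = 200.
∂h/∂x = [(-0.15)·0 − (+0.06)·10] / 200 = -0.003000
∂h/∂y = [40·(+0.06) − (-20)·(-0.15)] / 200 = -0.003000
Flow = −∇h = (+0.003000 east, +0.003000 north), which points northeast.

NE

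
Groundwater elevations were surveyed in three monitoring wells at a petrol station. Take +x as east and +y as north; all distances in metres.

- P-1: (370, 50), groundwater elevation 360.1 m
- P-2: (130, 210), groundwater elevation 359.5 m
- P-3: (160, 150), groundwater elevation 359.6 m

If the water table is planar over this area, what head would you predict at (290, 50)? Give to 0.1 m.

Taking P-1 as reference: P-2−P-1 = (-240, 160, -0.6); P-3−P-1 = (-210, 100, -0.5).
Determinant of the coordinate differences = (-240)·100 − (-210)·160 = 9600.
∂h/∂x = [(-0.6)·100 − (-0.5)·160] / 9600 = +0.002083
∂h/∂y = [(-240)·(-0.5) − (-210)·(-0.6)] / 9600 = -0.0006250
h(290, 50) = 360.1 + (+0.002083)·(-80) + (-0.0006250)·(0) = 360.1 -0.167 -0.000 = 359.933 m.

359.9 m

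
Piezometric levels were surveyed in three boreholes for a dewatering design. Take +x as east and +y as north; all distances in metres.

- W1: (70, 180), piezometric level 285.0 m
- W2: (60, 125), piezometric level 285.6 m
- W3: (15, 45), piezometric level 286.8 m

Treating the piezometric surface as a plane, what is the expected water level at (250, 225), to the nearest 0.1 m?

Differences from W1: to W2 (Δx, Δy, Δh) = (-10, -55, +0.6); to W3 = (-55, -135, +1.8).
Determinant of the coordinate differences = (-10)·(-135) − (-55)·(-55) = -1675.
∂h/∂x = [(+0.6)·(-135) − (+1.8)·(-55)] / -1675 = -0.01075
∂h/∂y = [(-10)·(+1.8) − (-55)·(+0.6)] / -1675 = -0.008955
h(250, 225) = 285.0 + (-0.01075)·(180) + (-0.008955)·(45) = 285.0 -1.934 -0.403 = 282.663 m.

282.7 m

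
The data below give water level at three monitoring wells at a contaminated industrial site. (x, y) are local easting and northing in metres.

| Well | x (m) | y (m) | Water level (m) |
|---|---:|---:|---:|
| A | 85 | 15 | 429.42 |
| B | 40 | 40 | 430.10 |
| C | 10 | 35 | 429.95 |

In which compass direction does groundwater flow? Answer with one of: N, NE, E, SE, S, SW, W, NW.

Differences from A: to B (Δx, Δy, Δh) = (-45, 25, +0.68); to C = (-75, 20, +0.53).
Determinant of the coordinate differences = (-45)·20 − (-75)·25 = 975.
∂h/∂x = [(+0.68)·20 − (+0.53)·25] / 975 = +0.0003590
∂h/∂y = [(-45)·(+0.53) − (-75)·(+0.68)] / 975 = +0.02785
Flow = −∇h = (-0.0003590 east, -0.02785 north), which points south.

S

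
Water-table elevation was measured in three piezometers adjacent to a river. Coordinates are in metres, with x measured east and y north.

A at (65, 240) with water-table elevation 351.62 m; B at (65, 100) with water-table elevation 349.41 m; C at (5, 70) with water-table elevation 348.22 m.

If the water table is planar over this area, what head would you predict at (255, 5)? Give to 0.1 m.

350.2 m

With h = a·x + b·y + c and A as origin, the differences give:
  0·a + (-140)·b = -2.21
  (-60)·a + (-170)·b = -3.40
Eliminate b (×(-170) and ×(-140), subtract): -8400·a = -100.300 → a = ∂h/∂x = +0.01194
Back-substitute: b = ∂h/∂y = +0.01579.
h(255, 5) = 351.62 + (+0.01194)·(190) + (+0.01579)·(-235) = 351.62 +2.269 -3.710 = 350.179 m.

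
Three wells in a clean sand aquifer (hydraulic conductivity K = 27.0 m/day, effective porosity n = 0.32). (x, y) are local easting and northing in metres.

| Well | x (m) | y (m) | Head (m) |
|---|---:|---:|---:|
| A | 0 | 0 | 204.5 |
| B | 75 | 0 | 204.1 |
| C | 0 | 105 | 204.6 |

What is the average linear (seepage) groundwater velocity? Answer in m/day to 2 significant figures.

0.46 m/day

∂h/∂x = (204.1 − 204.5) / (75 − 0) = -0.005333
∂h/∂y = (204.6 − 204.5) / (105 − 0) = +0.0009524
|∇h| = √(-0.005333² + 0.0009524²) = 0.005417
Seepage velocity v = K·i/n = 27.0 × 0.005417 / 0.32 = 0.4571 m/day.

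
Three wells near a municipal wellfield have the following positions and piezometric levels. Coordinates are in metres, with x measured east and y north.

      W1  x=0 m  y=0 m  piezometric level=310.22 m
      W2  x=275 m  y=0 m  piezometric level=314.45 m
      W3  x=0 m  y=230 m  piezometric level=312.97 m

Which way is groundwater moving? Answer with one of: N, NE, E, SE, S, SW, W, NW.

∂h/∂x = (314.45 − 310.22) / (275 − 0) = +0.01538
∂h/∂y = (312.97 − 310.22) / (230 − 0) = +0.01196
Flow = −∇h = (-0.01538 east, -0.01196 north), which points southwest.

SW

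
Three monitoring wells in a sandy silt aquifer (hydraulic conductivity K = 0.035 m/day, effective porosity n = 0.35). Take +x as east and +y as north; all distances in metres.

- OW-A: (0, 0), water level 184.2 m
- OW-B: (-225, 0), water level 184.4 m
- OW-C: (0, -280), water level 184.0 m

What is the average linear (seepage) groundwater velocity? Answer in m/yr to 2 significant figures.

0.042 m/yr

∂h/∂x = (184.4 − 184.2) / (-225 − 0) = -0.0008889
∂h/∂y = (184.0 − 184.2) / (-280 − 0) = +0.0007143
|∇h| = √(-0.0008889² + 0.0007143²) = 0.00114
Seepage velocity v = K·i/n = 0.035 × 0.00114 / 0.35 = 0.000114 m/day = 0.04164 m/yr.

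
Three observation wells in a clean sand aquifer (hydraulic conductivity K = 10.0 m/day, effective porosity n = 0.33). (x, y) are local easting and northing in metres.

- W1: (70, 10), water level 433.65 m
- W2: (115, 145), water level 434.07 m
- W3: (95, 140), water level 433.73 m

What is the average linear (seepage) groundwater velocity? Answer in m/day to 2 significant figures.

Differences from W1: to W2 (Δx, Δy, Δh) = (45, 135, +0.42); to W3 = (25, 130, +0.08).
Determinant of the coordinate differences = 45·130 − 25·135 = 2475.
∂h/∂x = [(+0.42)·130 − (+0.08)·135] / 2475 = +0.01770
∂h/∂y = [45·(+0.08) − 25·(+0.42)] / 2475 = -0.002788
|∇h| = √(0.01770² + -0.002788²) = 0.01792
Seepage velocity v = K·i/n = 10.0 × 0.01792 / 0.33 = 0.543 m/day.

0.54 m/day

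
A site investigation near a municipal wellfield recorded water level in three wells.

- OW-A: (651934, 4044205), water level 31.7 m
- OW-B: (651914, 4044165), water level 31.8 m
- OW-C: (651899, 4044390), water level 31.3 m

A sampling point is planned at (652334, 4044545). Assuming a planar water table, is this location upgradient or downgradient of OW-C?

downgradient

Three-point gradient (reference OW-A): Δ to OW-B = (-20, -40, +0.1), Δ to OW-C = (-35, 185, -0.4).
∂h/∂x = -0.0004902, ∂h/∂y = -0.002255 (det = -5100).
Head at (652334, 4044545) = 31.7 + (-0.0004902)·(400) + (-0.002255)·(340) = 30.74 m.
That is lower than the 31.3 m at OW-C, so the point is downgradient.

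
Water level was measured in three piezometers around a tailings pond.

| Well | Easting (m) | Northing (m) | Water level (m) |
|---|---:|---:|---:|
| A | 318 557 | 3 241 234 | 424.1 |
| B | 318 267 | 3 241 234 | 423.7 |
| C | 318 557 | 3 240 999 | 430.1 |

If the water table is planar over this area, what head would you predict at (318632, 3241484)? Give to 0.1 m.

∂h/∂x = (423.7 − 424.1) / (318267 − 318557) = +0.001379
∂h/∂y = (430.1 − 424.1) / (3240999 − 3241234) = -0.02553
h(318632, 3241484) = 424.1 + (+0.001379)·(75) + (-0.02553)·(250) = 424.1 +0.103 -6.383 = 417.820 m.

417.8 m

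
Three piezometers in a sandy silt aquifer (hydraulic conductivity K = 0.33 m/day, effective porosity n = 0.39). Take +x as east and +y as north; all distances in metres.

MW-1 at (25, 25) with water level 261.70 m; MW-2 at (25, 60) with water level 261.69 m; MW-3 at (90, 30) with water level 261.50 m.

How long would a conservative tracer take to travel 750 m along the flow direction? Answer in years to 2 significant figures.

790 years

Differences from MW-1: to MW-2 (Δx, Δy, Δh) = (0, 35, -0.01); to MW-3 = (65, 5, -0.20).
Solve a·Δx + b·Δy = Δh: det = 0·5 − 65·35 = -2275.
∂h/∂x = [(-0.01)·5 − (-0.20)·35] / -2275 = -0.003055
∂h/∂y = [0·(-0.20) − 65·(-0.01)] / -2275 = -0.0002857
|∇h| = √(-0.003055² + -0.0002857²) = 0.003068
Seepage velocity v = K·i/n = 0.33 × 0.003068 / 0.39 = 0.002596 m/day.
t = 750 / 0.002596 = 2.889e+05 days = 791 years.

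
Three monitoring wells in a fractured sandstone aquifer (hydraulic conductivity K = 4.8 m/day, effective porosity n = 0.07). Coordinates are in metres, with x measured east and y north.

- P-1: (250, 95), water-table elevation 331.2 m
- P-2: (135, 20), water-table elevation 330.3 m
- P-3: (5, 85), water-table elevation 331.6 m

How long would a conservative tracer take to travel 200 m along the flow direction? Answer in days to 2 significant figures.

190 days

Differences from P-1: to P-2 (Δx, Δy, Δh) = (-115, -75, -0.9); to P-3 = (-245, -10, +0.4).
Solve a·Δx + b·Δy = Δh: det = (-115)·(-10) − (-245)·(-75) = -17225.
∂h/∂x = [(-0.9)·(-10) − (+0.4)·(-75)] / -17225 = -0.002264
∂h/∂y = [(-115)·(+0.4) − (-245)·(-0.9)] / -17225 = +0.01547
|∇h| = √(-0.002264² + 0.01547²) = 0.01563
Seepage velocity v = K·i/n = 4.8 × 0.01563 / 0.07 = 1.072 m/day.
t = 200 / 1.072 = 186.6 days.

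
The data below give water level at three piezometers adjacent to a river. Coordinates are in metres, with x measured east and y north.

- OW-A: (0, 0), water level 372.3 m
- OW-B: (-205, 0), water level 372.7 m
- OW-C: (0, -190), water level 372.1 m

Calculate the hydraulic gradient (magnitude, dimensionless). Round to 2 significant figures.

∂h/∂x = (372.7 − 372.3) / (-205 − 0) = -0.001951
∂h/∂y = (372.1 − 372.3) / (-190 − 0) = +0.001053
|∇h| = √(-0.001951² + 0.001053²) = 0.002217

0.0022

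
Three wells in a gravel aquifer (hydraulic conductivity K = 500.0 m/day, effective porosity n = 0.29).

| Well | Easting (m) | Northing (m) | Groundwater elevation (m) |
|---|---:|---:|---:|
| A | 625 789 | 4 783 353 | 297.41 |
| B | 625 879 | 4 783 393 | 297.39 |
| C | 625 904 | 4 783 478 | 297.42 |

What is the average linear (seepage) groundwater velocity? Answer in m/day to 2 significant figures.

1.1 m/day

With h = a·x + b·y + c and A as origin, the differences give:
  90·a + 40·b = -0.02
  115·a + 125·b = +0.01
Eliminate b (×125 and ×40, subtract): 6650·a = -2.900 → a = ∂h/∂x = -0.0004361
Back-substitute: b = ∂h/∂y = +0.0004812.
|∇h| = √(-0.0004361² + 0.0004812²) = 0.0006494
Seepage velocity v = K·i/n = 500.0 × 0.0006494 / 0.29 = 1.12 m/day.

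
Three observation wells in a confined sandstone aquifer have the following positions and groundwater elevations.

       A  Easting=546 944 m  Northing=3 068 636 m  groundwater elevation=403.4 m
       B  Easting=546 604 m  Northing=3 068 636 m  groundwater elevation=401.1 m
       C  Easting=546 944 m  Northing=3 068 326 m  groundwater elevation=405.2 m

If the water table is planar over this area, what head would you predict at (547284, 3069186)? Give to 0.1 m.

∂h/∂x = (401.1 − 403.4) / (546604 − 546944) = +0.006765
∂h/∂y = (405.2 − 403.4) / (3068326 − 3068636) = -0.005806
h(547284, 3069186) = 403.4 + (+0.006765)·(340) + (-0.005806)·(550) = 403.4 +2.300 -3.194 = 402.506 m.

402.5 m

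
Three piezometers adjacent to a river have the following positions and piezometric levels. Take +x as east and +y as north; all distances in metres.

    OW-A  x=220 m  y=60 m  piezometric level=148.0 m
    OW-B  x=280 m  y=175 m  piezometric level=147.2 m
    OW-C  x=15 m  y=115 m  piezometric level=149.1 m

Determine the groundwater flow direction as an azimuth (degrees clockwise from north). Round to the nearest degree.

With h = a·x + b·y + c and OW-A as origin, the differences give:
  60·a + 115·b = -0.8
  (-205)·a + 55·b = +1.1
Eliminate b (×55 and ×115, subtract): 26875·a = -170.50 → a = ∂h/∂x = -0.006344
Back-substitute: b = ∂h/∂y = -0.003647.
Flow direction (−∇h) has components (+0.006344 E, +0.003647 N).
Azimuth = atan2(E, N) = atan2(+0.006344, +0.003647) = 60.1° ≈ 060°.

060°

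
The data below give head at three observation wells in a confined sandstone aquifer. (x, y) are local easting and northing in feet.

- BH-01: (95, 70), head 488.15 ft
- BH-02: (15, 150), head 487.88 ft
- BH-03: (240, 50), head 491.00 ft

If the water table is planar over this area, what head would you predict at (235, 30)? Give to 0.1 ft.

Differences from BH-01: to BH-02 (Δx, Δy, Δh) = (-80, 80, -0.27); to BH-03 = (145, -20, +2.85).
Determinant of the coordinate differences = (-80)·(-20) − 145·80 = -10000.
∂h/∂x = [(-0.27)·(-20) − (+2.85)·80] / -10000 = +0.02226
∂h/∂y = [(-80)·(+2.85) − 145·(-0.27)] / -10000 = +0.01889
h(235, 30) = 488.15 + (+0.02226)·(140) + (+0.01889)·(-40) = 488.15 +3.116 -0.755 = 490.511 ft.

490.5 ft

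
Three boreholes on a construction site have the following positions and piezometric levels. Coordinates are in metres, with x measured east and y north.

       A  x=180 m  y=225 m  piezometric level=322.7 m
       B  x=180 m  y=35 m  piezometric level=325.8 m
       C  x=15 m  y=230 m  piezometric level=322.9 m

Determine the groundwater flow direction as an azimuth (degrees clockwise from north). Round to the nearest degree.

006°

With h = a·x + b·y + c and A as origin, the differences give:
  0·a + (-190)·b = +3.1
  (-165)·a + 5·b = +0.2
Eliminate b (×5 and ×(-190), subtract): -31350·a = 53.50 → a = ∂h/∂x = -0.001707
Back-substitute: b = ∂h/∂y = -0.01632.
Flow direction (−∇h) has components (+0.001707 E, +0.01632 N).
Azimuth = atan2(E, N) = atan2(+0.001707, +0.01632) = 6.0° ≈ 006°.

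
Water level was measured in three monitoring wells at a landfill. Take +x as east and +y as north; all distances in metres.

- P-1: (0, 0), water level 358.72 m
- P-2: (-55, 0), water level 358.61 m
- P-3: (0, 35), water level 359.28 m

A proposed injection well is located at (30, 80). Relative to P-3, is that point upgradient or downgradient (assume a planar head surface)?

upgradient

∂h/∂x = (358.61 − 358.72) / (-55 − 0) = +0.002000
∂h/∂y = (359.28 − 358.72) / (35 − 0) = +0.01600
Head at (30, 80) = 358.72 + (+0.002000)·(30) + (+0.01600)·(80) = 360.06 m.
That is higher than the 359.28 m at P-3, so the point is upgradient.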